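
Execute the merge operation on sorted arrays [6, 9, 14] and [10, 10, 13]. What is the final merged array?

Merging process:

Compare 6 vs 10: take 6 from left. Merged: [6]
Compare 9 vs 10: take 9 from left. Merged: [6, 9]
Compare 14 vs 10: take 10 from right. Merged: [6, 9, 10]
Compare 14 vs 10: take 10 from right. Merged: [6, 9, 10, 10]
Compare 14 vs 13: take 13 from right. Merged: [6, 9, 10, 10, 13]
Append remaining from left: [14]. Merged: [6, 9, 10, 10, 13, 14]

Final merged array: [6, 9, 10, 10, 13, 14]
Total comparisons: 5

The merged array is [6, 9, 10, 10, 13, 14], requiring 5 comparisons. The merge step runs in O(n) time where n is the total number of elements.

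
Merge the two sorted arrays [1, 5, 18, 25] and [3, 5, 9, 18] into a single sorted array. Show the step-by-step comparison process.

Merging process:

Compare 1 vs 3: take 1 from left. Merged: [1]
Compare 5 vs 3: take 3 from right. Merged: [1, 3]
Compare 5 vs 5: take 5 from left. Merged: [1, 3, 5]
Compare 18 vs 5: take 5 from right. Merged: [1, 3, 5, 5]
Compare 18 vs 9: take 9 from right. Merged: [1, 3, 5, 5, 9]
Compare 18 vs 18: take 18 from left. Merged: [1, 3, 5, 5, 9, 18]
Compare 25 vs 18: take 18 from right. Merged: [1, 3, 5, 5, 9, 18, 18]
Append remaining from left: [25]. Merged: [1, 3, 5, 5, 9, 18, 18, 25]

Final merged array: [1, 3, 5, 5, 9, 18, 18, 25]
Total comparisons: 7

The merged array is [1, 3, 5, 5, 9, 18, 18, 25], requiring 7 comparisons. The merge step runs in O(n) time where n is the total number of elements.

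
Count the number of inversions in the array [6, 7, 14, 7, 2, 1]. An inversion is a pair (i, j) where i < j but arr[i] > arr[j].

Finding inversions in [6, 7, 14, 7, 2, 1]:

(0, 4): arr[0]=6 > arr[4]=2
(0, 5): arr[0]=6 > arr[5]=1
(1, 4): arr[1]=7 > arr[4]=2
(1, 5): arr[1]=7 > arr[5]=1
(2, 3): arr[2]=14 > arr[3]=7
(2, 4): arr[2]=14 > arr[4]=2
(2, 5): arr[2]=14 > arr[5]=1
(3, 4): arr[3]=7 > arr[4]=2
(3, 5): arr[3]=7 > arr[5]=1
(4, 5): arr[4]=2 > arr[5]=1

Total inversions: 10

The array has 10 inversion(s): (0,4), (0,5), (1,4), (1,5), (2,3), (2,4), (2,5), (3,4), (3,5), (4,5). Each pair (i,j) satisfies i < j and arr[i] > arr[j].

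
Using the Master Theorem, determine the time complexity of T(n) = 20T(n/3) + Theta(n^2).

Master Theorem for T(n) = 20T(n/3) + O(n^2):

a = 20, b = 3, c = 2
log_b(a) = log_3(20) = 2.7268

Case 1: c = 2 < log_3(20) = 2.7268
T(n) = O(n^(log_3 20))

For T(n) = 20T(n/3) + O(n^2): log_3(20) = 2.7268. This is Case 1 of the Master Theorem (c < log_b(a), work dominated by leaves), giving O(n^(log_3 20)).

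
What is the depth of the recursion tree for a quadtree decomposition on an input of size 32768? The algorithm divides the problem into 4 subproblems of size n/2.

For divide and conquer with division factor 2:

Problem sizes at each level:
Level 0: 32768
Level 1: 16384
Level 2: 8192
Level 3: 4096
Level 4: 2048
Level 5: 1024
Level 6: 512
Level 7: 256
Level 8: 128
Level 9: 64
Level 10: 32
Level 11: 16
Level 12: 8
Level 13: 4
Level 14: 2
Level 15: 1

The root is level 0 and the size-1 base case is level 15 (the tree spans levels 0 through 15, i.e. 16 levels counting the root), so the depth is the number of divisions: log_2(32768) = 15

The recursion tree depth is log_2(32768) = 15. At each level, the problem size is divided by 2, so it takes 15 divisions to reduce to a base case of size 1. The algorithm makes 4 recursive calls at each level.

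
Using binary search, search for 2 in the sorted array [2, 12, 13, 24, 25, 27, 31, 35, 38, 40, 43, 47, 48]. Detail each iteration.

Binary search for 2 in [2, 12, 13, 24, 25, 27, 31, 35, 38, 40, 43, 47, 48]:

lo=0, hi=12, mid=6, arr[mid]=31 -> 31 > 2, search left half
lo=0, hi=5, mid=2, arr[mid]=13 -> 13 > 2, search left half
lo=0, hi=1, mid=0, arr[mid]=2 -> Found target at index 0!

Binary search finds 2 at index 0 after 3 comparisons. The search repeatedly halves the search space by comparing with the middle element.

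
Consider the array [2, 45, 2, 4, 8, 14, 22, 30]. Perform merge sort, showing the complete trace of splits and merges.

Merge sort trace:

Split: [2, 45, 2, 4, 8, 14, 22, 30] -> [2, 45, 2, 4] and [8, 14, 22, 30]
  Split: [2, 45, 2, 4] -> [2, 45] and [2, 4]
    Split: [2, 45] -> [2] and [45]
    Merge: [2] + [45] -> [2, 45]
    Split: [2, 4] -> [2] and [4]
    Merge: [2] + [4] -> [2, 4]
  Merge: [2, 45] + [2, 4] -> [2, 2, 4, 45]
  Split: [8, 14, 22, 30] -> [8, 14] and [22, 30]
    Split: [8, 14] -> [8] and [14]
    Merge: [8] + [14] -> [8, 14]
    Split: [22, 30] -> [22] and [30]
    Merge: [22] + [30] -> [22, 30]
  Merge: [8, 14] + [22, 30] -> [8, 14, 22, 30]
Merge: [2, 2, 4, 45] + [8, 14, 22, 30] -> [2, 2, 4, 8, 14, 22, 30, 45]

Final sorted array: [2, 2, 4, 8, 14, 22, 30, 45]

The merge sort proceeds by recursively splitting the array and merging sorted halves.
After all merges, the sorted array is [2, 2, 4, 8, 14, 22, 30, 45].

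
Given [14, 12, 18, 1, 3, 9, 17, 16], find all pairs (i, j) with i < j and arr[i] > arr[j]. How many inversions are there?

Finding inversions in [14, 12, 18, 1, 3, 9, 17, 16]:

(0, 1): arr[0]=14 > arr[1]=12
(0, 3): arr[0]=14 > arr[3]=1
(0, 4): arr[0]=14 > arr[4]=3
(0, 5): arr[0]=14 > arr[5]=9
(1, 3): arr[1]=12 > arr[3]=1
(1, 4): arr[1]=12 > arr[4]=3
(1, 5): arr[1]=12 > arr[5]=9
(2, 3): arr[2]=18 > arr[3]=1
(2, 4): arr[2]=18 > arr[4]=3
(2, 5): arr[2]=18 > arr[5]=9
(2, 6): arr[2]=18 > arr[6]=17
(2, 7): arr[2]=18 > arr[7]=16
(6, 7): arr[6]=17 > arr[7]=16

Total inversions: 13

The array has 13 inversion(s): (0,1), (0,3), (0,4), (0,5), (1,3), (1,4), (1,5), (2,3), (2,4), (2,5), (2,6), (2,7), (6,7). Each pair (i,j) satisfies i < j and arr[i] > arr[j].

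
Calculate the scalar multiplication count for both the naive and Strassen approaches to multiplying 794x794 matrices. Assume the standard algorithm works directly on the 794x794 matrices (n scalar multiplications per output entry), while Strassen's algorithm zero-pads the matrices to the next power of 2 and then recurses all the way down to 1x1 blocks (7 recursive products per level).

Matrix multiplication for 794x794 matrices:

Strassen's algorithm requires power-of-2 dimensions. Pad 794x794 to 1024x1024 (next power of 2).

Standard algorithm: 794^3 = 500566184 multiplications
Strassen's algorithm: 7^(log2(1024)) = 7^10 = 282475249 multiplications
Savings: 500566184 - 282475249 = 218090935 multiplications

Standard: 500566184 multiplications (794^3). Strassen: 282475249 multiplications (7^10, after padding to 1024x1024). Strassen reduces 8 recursive multiplications to 7 at each level.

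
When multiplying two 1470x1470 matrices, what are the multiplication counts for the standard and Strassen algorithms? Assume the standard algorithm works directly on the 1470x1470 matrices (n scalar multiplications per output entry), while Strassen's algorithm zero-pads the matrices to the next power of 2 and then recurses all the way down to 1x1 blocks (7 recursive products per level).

Matrix multiplication for 1470x1470 matrices:

Strassen's algorithm requires power-of-2 dimensions. Pad 1470x1470 to 2048x2048 (next power of 2).

Standard algorithm: 1470^3 = 3176523000 multiplications
Strassen's algorithm: 7^(log2(2048)) = 7^11 = 1977326743 multiplications
Savings: 3176523000 - 1977326743 = 1199196257 multiplications

Standard: 3176523000 multiplications (1470^3). Strassen: 1977326743 multiplications (7^11, after padding to 2048x2048). Strassen reduces 8 recursive multiplications to 7 at each level.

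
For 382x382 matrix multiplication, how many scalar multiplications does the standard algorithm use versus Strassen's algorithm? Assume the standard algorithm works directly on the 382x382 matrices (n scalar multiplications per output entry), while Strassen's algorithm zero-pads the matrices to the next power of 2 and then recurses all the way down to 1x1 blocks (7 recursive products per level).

Matrix multiplication for 382x382 matrices:

Strassen's algorithm requires power-of-2 dimensions. Pad 382x382 to 512x512 (next power of 2).

Standard algorithm: 382^3 = 55742968 multiplications
Strassen's algorithm: 7^(log2(512)) = 7^9 = 40353607 multiplications
Savings: 55742968 - 40353607 = 15389361 multiplications

Standard: 55742968 multiplications (382^3). Strassen: 40353607 multiplications (7^9, after padding to 512x512). Strassen reduces 8 recursive multiplications to 7 at each level.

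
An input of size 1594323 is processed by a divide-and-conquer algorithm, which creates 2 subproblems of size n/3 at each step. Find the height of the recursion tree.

For divide and conquer with division factor 3:

Problem sizes at each level:
Level 0: 1594323
Level 1: 531441
Level 2: 177147
Level 3: 59049
Level 4: 19683
Level 5: 6561
Level 6: 2187
Level 7: 729
Level 8: 243
Level 9: 81
Level 10: 27
Level 11: 9
Level 12: 3
Level 13: 1

The root is level 0 and the size-1 base case is level 13 (the tree spans levels 0 through 13, i.e. 14 levels counting the root), so the depth is the number of divisions: log_3(1594323) = 13

The recursion tree depth is log_3(1594323) = 13. At each level, the problem size is divided by 3, so it takes 13 divisions to reduce to a base case of size 1. The algorithm makes 2 recursive calls at each level.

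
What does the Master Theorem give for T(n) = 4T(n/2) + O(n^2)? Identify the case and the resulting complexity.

Master Theorem for T(n) = 4T(n/2) + O(n^2):

a = 4, b = 2, c = 2
log_b(a) = log_2(4) = 2.0000

Case 2: c = 2 = log_2(4) = 2.0000
T(n) = O(n^2 log n) = O(n^2 log n)

For T(n) = 4T(n/2) + O(n^2): log_2(4) = 2.0000. This is Case 2 of the Master Theorem (c = log_b(a), equal work at all levels), giving O(n^2 log n).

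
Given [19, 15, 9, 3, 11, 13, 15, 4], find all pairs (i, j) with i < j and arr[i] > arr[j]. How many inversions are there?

Finding inversions in [19, 15, 9, 3, 11, 13, 15, 4]:

(0, 1): arr[0]=19 > arr[1]=15
(0, 2): arr[0]=19 > arr[2]=9
(0, 3): arr[0]=19 > arr[3]=3
(0, 4): arr[0]=19 > arr[4]=11
(0, 5): arr[0]=19 > arr[5]=13
(0, 6): arr[0]=19 > arr[6]=15
(0, 7): arr[0]=19 > arr[7]=4
(1, 2): arr[1]=15 > arr[2]=9
(1, 3): arr[1]=15 > arr[3]=3
(1, 4): arr[1]=15 > arr[4]=11
(1, 5): arr[1]=15 > arr[5]=13
(1, 7): arr[1]=15 > arr[7]=4
(2, 3): arr[2]=9 > arr[3]=3
(2, 7): arr[2]=9 > arr[7]=4
(4, 7): arr[4]=11 > arr[7]=4
(5, 7): arr[5]=13 > arr[7]=4
(6, 7): arr[6]=15 > arr[7]=4

Total inversions: 17

The array has 17 inversion(s): (0,1), (0,2), (0,3), (0,4), (0,5), (0,6), (0,7), (1,2), (1,3), (1,4), (1,5), (1,7), (2,3), (2,7), (4,7), (5,7), (6,7). Each pair (i,j) satisfies i < j and arr[i] > arr[j].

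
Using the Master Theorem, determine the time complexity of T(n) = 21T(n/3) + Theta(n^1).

Master Theorem for T(n) = 21T(n/3) + O(n^1):

a = 21, b = 3, c = 1
log_b(a) = log_3(21) = 2.7712

Case 1: c = 1 < log_3(21) = 2.7712
T(n) = O(n^(log_3 21))

For T(n) = 21T(n/3) + O(n^1): log_3(21) = 2.7712. This is Case 1 of the Master Theorem (c < log_b(a), work dominated by leaves), giving O(n^(log_3 21)).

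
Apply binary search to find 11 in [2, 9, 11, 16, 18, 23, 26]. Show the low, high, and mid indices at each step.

Binary search for 11 in [2, 9, 11, 16, 18, 23, 26]:

lo=0, hi=6, mid=3, arr[mid]=16 -> 16 > 11, search left half
lo=0, hi=2, mid=1, arr[mid]=9 -> 9 < 11, search right half
lo=2, hi=2, mid=2, arr[mid]=11 -> Found target at index 2!

Binary search finds 11 at index 2 after 3 comparisons. The search repeatedly halves the search space by comparing with the middle element.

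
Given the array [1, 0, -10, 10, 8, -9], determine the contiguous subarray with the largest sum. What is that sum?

Using Kadane's algorithm on [1, 0, -10, 10, 8, -9]:

Scanning through the array:
Position 1 (value 0): max_ending_here = 1, max_so_far = 1
Position 2 (value -10): max_ending_here = -9, max_so_far = 1
Position 3 (value 10): max_ending_here = 10, max_so_far = 10
Position 4 (value 8): max_ending_here = 18, max_so_far = 18
Position 5 (value -9): max_ending_here = 9, max_so_far = 18

Maximum subarray: [10, 8]
Maximum sum: 18

The maximum subarray is [10, 8] with sum 18. This subarray runs from index 3 to index 4.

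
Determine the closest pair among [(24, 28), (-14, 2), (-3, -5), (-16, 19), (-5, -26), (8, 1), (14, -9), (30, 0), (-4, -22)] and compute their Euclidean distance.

Computing all pairwise distances among 9 points:

d((24, 28), (-14, 2)) = 46.0435
d((24, 28), (-3, -5)) = 42.638
d((24, 28), (-16, 19)) = 41.0
d((24, 28), (-5, -26)) = 61.2944
d((24, 28), (8, 1)) = 31.3847
d((24, 28), (14, -9)) = 38.3275
d((24, 28), (30, 0)) = 28.6356
d((24, 28), (-4, -22)) = 57.3062
d((-14, 2), (-3, -5)) = 13.0384
d((-14, 2), (-16, 19)) = 17.1172
d((-14, 2), (-5, -26)) = 29.4109
d((-14, 2), (8, 1)) = 22.0227
d((-14, 2), (14, -9)) = 30.0832
d((-14, 2), (30, 0)) = 44.0454
d((-14, 2), (-4, -22)) = 26.0
d((-3, -5), (-16, 19)) = 27.2947
d((-3, -5), (-5, -26)) = 21.095
d((-3, -5), (8, 1)) = 12.53
d((-3, -5), (14, -9)) = 17.4642
d((-3, -5), (30, 0)) = 33.3766
d((-3, -5), (-4, -22)) = 17.0294
d((-16, 19), (-5, -26)) = 46.3249
d((-16, 19), (8, 1)) = 30.0
d((-16, 19), (14, -9)) = 41.0366
d((-16, 19), (30, 0)) = 49.7695
d((-16, 19), (-4, -22)) = 42.72
d((-5, -26), (8, 1)) = 29.9666
d((-5, -26), (14, -9)) = 25.4951
d((-5, -26), (30, 0)) = 43.6005
d((-5, -26), (-4, -22)) = 4.1231 <-- minimum
d((8, 1), (14, -9)) = 11.6619
d((8, 1), (30, 0)) = 22.0227
d((8, 1), (-4, -22)) = 25.9422
d((14, -9), (30, 0)) = 18.3576
d((14, -9), (-4, -22)) = 22.2036
d((30, 0), (-4, -22)) = 40.4969

Closest pair: (-5, -26) and (-4, -22) with distance 4.1231

The closest pair is (-5, -26) and (-4, -22) with Euclidean distance 4.1231. For 9 points, brute-force pairwise comparison is shown above. For large n, the divide-and-conquer algorithm (sort by x, recurse on halves, check the dividing strip) achieves O(n log n).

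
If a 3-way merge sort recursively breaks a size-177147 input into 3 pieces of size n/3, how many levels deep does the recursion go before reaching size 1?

For divide and conquer with division factor 3:

Problem sizes at each level:
Level 0: 177147
Level 1: 59049
Level 2: 19683
Level 3: 6561
Level 4: 2187
Level 5: 729
Level 6: 243
Level 7: 81
Level 8: 27
Level 9: 9
Level 10: 3
Level 11: 1

The root is level 0 and the size-1 base case is level 11 (the tree spans levels 0 through 11, i.e. 12 levels counting the root), so the depth is the number of divisions: log_3(177147) = 11

The recursion tree depth is log_3(177147) = 11. At each level, the problem size is divided by 3, so it takes 11 divisions to reduce to a base case of size 1. The algorithm makes 3 recursive calls at each level.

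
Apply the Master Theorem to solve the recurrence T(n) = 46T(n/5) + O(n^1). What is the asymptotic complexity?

Master Theorem for T(n) = 46T(n/5) + O(n^1):

a = 46, b = 5, c = 1
log_b(a) = log_5(46) = 2.3789

Case 1: c = 1 < log_5(46) = 2.3789
T(n) = O(n^(log_5 46))

For T(n) = 46T(n/5) + O(n^1): log_5(46) = 2.3789. This is Case 1 of the Master Theorem (c < log_b(a), work dominated by leaves), giving O(n^(log_5 46)).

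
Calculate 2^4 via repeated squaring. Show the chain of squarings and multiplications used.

Computing 2^4 by squaring (build up from 2^1; each line after the first costs one multiplication):

2^1 = 2
2^2 = (2^1)^2 = 2^2 = 4
2^4 = (2^2)^2 = 4^2 = 16

Result: 16
Multiplications needed: 2 (2 lines after 2^1)

2^4 = 16. Using exponentiation by squaring, this requires 2 multiplications. The key idea: if the exponent is even, square the half-power; if odd, multiply by the base once.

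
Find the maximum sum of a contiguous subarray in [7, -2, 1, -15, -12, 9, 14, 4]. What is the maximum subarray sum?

Using Kadane's algorithm on [7, -2, 1, -15, -12, 9, 14, 4]:

Scanning through the array:
Position 1 (value -2): max_ending_here = 5, max_so_far = 7
Position 2 (value 1): max_ending_here = 6, max_so_far = 7
Position 3 (value -15): max_ending_here = -9, max_so_far = 7
Position 4 (value -12): max_ending_here = -12, max_so_far = 7
Position 5 (value 9): max_ending_here = 9, max_so_far = 9
Position 6 (value 14): max_ending_here = 23, max_so_far = 23
Position 7 (value 4): max_ending_here = 27, max_so_far = 27

Maximum subarray: [9, 14, 4]
Maximum sum: 27

The maximum subarray is [9, 14, 4] with sum 27. This subarray runs from index 5 to index 7.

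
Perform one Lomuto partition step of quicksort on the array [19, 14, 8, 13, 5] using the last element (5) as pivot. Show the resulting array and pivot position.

Lomuto partition with pivot = 5:

Initial array: [19, 14, 8, 13, 5]

arr[0]=19 > 5: no swap
arr[1]=14 > 5: no swap
arr[2]=8 > 5: no swap
arr[3]=13 > 5: no swap

Place pivot at position 0: [5, 14, 8, 13, 19]
Pivot position: 0

After partitioning with pivot 5, the array becomes [5, 14, 8, 13, 19]. The pivot is placed at index 0. All elements to the left of the pivot are <= 5, and all elements to the right are > 5.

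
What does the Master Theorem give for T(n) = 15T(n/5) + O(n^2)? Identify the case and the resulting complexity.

Master Theorem for T(n) = 15T(n/5) + O(n^2):

a = 15, b = 5, c = 2
log_b(a) = log_5(15) = 1.6826

Case 3: c = 2 > log_5(15) = 1.6826
T(n) = O(n^2) = O(n^2)

For T(n) = 15T(n/5) + O(n^2): log_5(15) = 1.6826. This is Case 3 of the Master Theorem (c > log_b(a), work dominated by root), giving O(n^2).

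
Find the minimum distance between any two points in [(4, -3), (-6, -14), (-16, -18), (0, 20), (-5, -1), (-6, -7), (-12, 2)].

Computing all pairwise distances among 7 points:

d((4, -3), (-6, -14)) = 14.8661
d((4, -3), (-16, -18)) = 25.0
d((4, -3), (0, 20)) = 23.3452
d((4, -3), (-5, -1)) = 9.2195
d((4, -3), (-6, -7)) = 10.7703
d((4, -3), (-12, 2)) = 16.7631
d((-6, -14), (-16, -18)) = 10.7703
d((-6, -14), (0, 20)) = 34.5254
d((-6, -14), (-5, -1)) = 13.0384
d((-6, -14), (-6, -7)) = 7.0
d((-6, -14), (-12, 2)) = 17.088
d((-16, -18), (0, 20)) = 41.2311
d((-16, -18), (-5, -1)) = 20.2485
d((-16, -18), (-6, -7)) = 14.8661
d((-16, -18), (-12, 2)) = 20.3961
d((0, 20), (-5, -1)) = 21.587
d((0, 20), (-6, -7)) = 27.6586
d((0, 20), (-12, 2)) = 21.6333
d((-5, -1), (-6, -7)) = 6.0828 <-- minimum
d((-5, -1), (-12, 2)) = 7.6158
d((-6, -7), (-12, 2)) = 10.8167

Closest pair: (-5, -1) and (-6, -7) with distance 6.0828

The closest pair is (-5, -1) and (-6, -7) with Euclidean distance 6.0828. For 7 points, brute-force pairwise comparison is shown above. For large n, the divide-and-conquer algorithm (sort by x, recurse on halves, check the dividing strip) achieves O(n log n).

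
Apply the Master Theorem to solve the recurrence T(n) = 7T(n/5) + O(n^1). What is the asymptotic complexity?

Master Theorem for T(n) = 7T(n/5) + O(n^1):

a = 7, b = 5, c = 1
log_b(a) = log_5(7) = 1.2091

Case 1: c = 1 < log_5(7) = 1.2091
T(n) = O(n^(log_5 7))

For T(n) = 7T(n/5) + O(n^1): log_5(7) = 1.2091. This is Case 1 of the Master Theorem (c < log_b(a), work dominated by leaves), giving O(n^(log_5 7)).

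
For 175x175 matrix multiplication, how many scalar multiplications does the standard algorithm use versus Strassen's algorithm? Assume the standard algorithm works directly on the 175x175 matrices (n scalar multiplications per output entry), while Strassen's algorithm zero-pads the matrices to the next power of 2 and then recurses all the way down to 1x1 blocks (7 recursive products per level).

Matrix multiplication for 175x175 matrices:

Strassen's algorithm requires power-of-2 dimensions. Pad 175x175 to 256x256 (next power of 2).

Standard algorithm: 175^3 = 5359375 multiplications
Strassen's algorithm: 7^(log2(256)) = 7^8 = 5764801 multiplications
Difference: 5359375 - 5764801 = -405426 (Strassen uses MORE here due to padding overhead — for small or just-over-power-of-2 n, padding can outweigh the per-level savings)

Standard: 5359375 multiplications (175^3). Strassen: 5764801 multiplications (7^8, after padding to 256x256). Strassen reduces 8 recursive multiplications to 7 at each level.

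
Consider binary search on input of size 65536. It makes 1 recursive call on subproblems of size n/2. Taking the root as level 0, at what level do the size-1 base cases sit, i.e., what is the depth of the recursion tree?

For divide and conquer with division factor 2:

Problem sizes at each level:
Level 0: 65536
Level 1: 32768
Level 2: 16384
Level 3: 8192
Level 4: 4096
Level 5: 2048
Level 6: 1024
Level 7: 512
Level 8: 256
Level 9: 128
Level 10: 64
Level 11: 32
Level 12: 16
Level 13: 8
Level 14: 4
Level 15: 2
Level 16: 1

The root is level 0 and the size-1 base case is level 16 (the tree spans levels 0 through 16, i.e. 17 levels counting the root), so the depth is the number of divisions: log_2(65536) = 16

The recursion tree depth is log_2(65536) = 16. At each level, the problem size is divided by 2, so it takes 16 divisions to reduce to a base case of size 1. The algorithm makes 1 recursive call at each level.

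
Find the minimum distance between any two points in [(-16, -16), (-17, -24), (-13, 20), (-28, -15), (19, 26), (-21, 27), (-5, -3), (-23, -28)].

Computing all pairwise distances among 8 points:

d((-16, -16), (-17, -24)) = 8.0623
d((-16, -16), (-13, 20)) = 36.1248
d((-16, -16), (-28, -15)) = 12.0416
d((-16, -16), (19, 26)) = 54.6717
d((-16, -16), (-21, 27)) = 43.2897
d((-16, -16), (-5, -3)) = 17.0294
d((-16, -16), (-23, -28)) = 13.8924
d((-17, -24), (-13, 20)) = 44.1814
d((-17, -24), (-28, -15)) = 14.2127
d((-17, -24), (19, 26)) = 61.6117
d((-17, -24), (-21, 27)) = 51.1566
d((-17, -24), (-5, -3)) = 24.1868
d((-17, -24), (-23, -28)) = 7.2111 <-- minimum
d((-13, 20), (-28, -15)) = 38.0789
d((-13, 20), (19, 26)) = 32.5576
d((-13, 20), (-21, 27)) = 10.6301
d((-13, 20), (-5, -3)) = 24.3516
d((-13, 20), (-23, -28)) = 49.0306
d((-28, -15), (19, 26)) = 62.3699
d((-28, -15), (-21, 27)) = 42.5793
d((-28, -15), (-5, -3)) = 25.9422
d((-28, -15), (-23, -28)) = 13.9284
d((19, 26), (-21, 27)) = 40.0125
d((19, 26), (-5, -3)) = 37.6431
d((19, 26), (-23, -28)) = 68.4105
d((-21, 27), (-5, -3)) = 34.0
d((-21, 27), (-23, -28)) = 55.0364
d((-5, -3), (-23, -28)) = 30.8058

Closest pair: (-17, -24) and (-23, -28) with distance 7.2111

The closest pair is (-17, -24) and (-23, -28) with Euclidean distance 7.2111. For 8 points, brute-force pairwise comparison is shown above. For large n, the divide-and-conquer algorithm (sort by x, recurse on halves, check the dividing strip) achieves O(n log n).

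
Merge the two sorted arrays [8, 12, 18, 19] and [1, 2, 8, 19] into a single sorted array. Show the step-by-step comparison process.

Merging process:

Compare 8 vs 1: take 1 from right. Merged: [1]
Compare 8 vs 2: take 2 from right. Merged: [1, 2]
Compare 8 vs 8: take 8 from left. Merged: [1, 2, 8]
Compare 12 vs 8: take 8 from right. Merged: [1, 2, 8, 8]
Compare 12 vs 19: take 12 from left. Merged: [1, 2, 8, 8, 12]
Compare 18 vs 19: take 18 from left. Merged: [1, 2, 8, 8, 12, 18]
Compare 19 vs 19: take 19 from left. Merged: [1, 2, 8, 8, 12, 18, 19]
Append remaining from right: [19]. Merged: [1, 2, 8, 8, 12, 18, 19, 19]

Final merged array: [1, 2, 8, 8, 12, 18, 19, 19]
Total comparisons: 7

The merged array is [1, 2, 8, 8, 12, 18, 19, 19], requiring 7 comparisons. The merge step runs in O(n) time where n is the total number of elements.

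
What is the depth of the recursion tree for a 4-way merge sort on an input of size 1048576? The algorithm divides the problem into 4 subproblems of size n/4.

For divide and conquer with division factor 4:

Problem sizes at each level:
Level 0: 1048576
Level 1: 262144
Level 2: 65536
Level 3: 16384
Level 4: 4096
Level 5: 1024
Level 6: 256
Level 7: 64
Level 8: 16
Level 9: 4
Level 10: 1

The root is level 0 and the size-1 base case is level 10 (the tree spans levels 0 through 10, i.e. 11 levels counting the root), so the depth is the number of divisions: log_4(1048576) = 10

The recursion tree depth is log_4(1048576) = 10. At each level, the problem size is divided by 4, so it takes 10 divisions to reduce to a base case of size 1. The algorithm makes 4 recursive calls at each level.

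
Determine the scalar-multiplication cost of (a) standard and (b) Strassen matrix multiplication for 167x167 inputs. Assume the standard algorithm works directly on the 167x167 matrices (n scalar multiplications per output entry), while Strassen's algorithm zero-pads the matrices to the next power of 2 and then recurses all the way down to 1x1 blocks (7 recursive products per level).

Matrix multiplication for 167x167 matrices:

Strassen's algorithm requires power-of-2 dimensions. Pad 167x167 to 256x256 (next power of 2).

Standard algorithm: 167^3 = 4657463 multiplications
Strassen's algorithm: 7^(log2(256)) = 7^8 = 5764801 multiplications
Difference: 4657463 - 5764801 = -1107338 (Strassen uses MORE here due to padding overhead — for small or just-over-power-of-2 n, padding can outweigh the per-level savings)

Standard: 4657463 multiplications (167^3). Strassen: 5764801 multiplications (7^8, after padding to 256x256). Strassen reduces 8 recursive multiplications to 7 at each level.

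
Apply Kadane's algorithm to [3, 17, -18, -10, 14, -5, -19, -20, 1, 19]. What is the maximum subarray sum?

Using Kadane's algorithm on [3, 17, -18, -10, 14, -5, -19, -20, 1, 19]:

Scanning through the array:
Position 1 (value 17): max_ending_here = 20, max_so_far = 20
Position 2 (value -18): max_ending_here = 2, max_so_far = 20
Position 3 (value -10): max_ending_here = -8, max_so_far = 20
Position 4 (value 14): max_ending_here = 14, max_so_far = 20
Position 5 (value -5): max_ending_here = 9, max_so_far = 20
Position 6 (value -19): max_ending_here = -10, max_so_far = 20
Position 7 (value -20): max_ending_here = -20, max_so_far = 20
Position 8 (value 1): max_ending_here = 1, max_so_far = 20
Position 9 (value 19): max_ending_here = 20, max_so_far = 20

Maximum subarray: [3, 17]
Maximum sum: 20

The maximum subarray is [3, 17] with sum 20. This subarray runs from index 0 to index 1.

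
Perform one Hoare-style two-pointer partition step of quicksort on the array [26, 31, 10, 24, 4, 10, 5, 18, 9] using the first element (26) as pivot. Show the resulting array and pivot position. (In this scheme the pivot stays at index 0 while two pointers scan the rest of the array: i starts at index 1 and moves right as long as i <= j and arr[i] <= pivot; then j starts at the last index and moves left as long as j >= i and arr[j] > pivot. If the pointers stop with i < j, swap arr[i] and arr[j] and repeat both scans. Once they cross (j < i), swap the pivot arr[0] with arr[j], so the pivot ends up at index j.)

Hoare-style two-pointer partition with pivot = 26:

Initial array: [26, 31, 10, 24, 4, 10, 5, 18, 9]

Pointers start at i = 1, j = 8.
i stops at index 1 (arr[1]=31 > 26), j stops at index 8 (arr[8]=9 <= 26): swap arr[1] and arr[8], array becomes [26, 9, 10, 24, 4, 10, 5, 18, 31]
i ends at 8, j ends at 7: the pointers have crossed (j < i), so scanning stops.

Swap pivot arr[0] with arr[7] to place pivot at position 7: [18, 9, 10, 24, 4, 10, 5, 26, 31]
Pivot position: 7

After partitioning with pivot 26, the array becomes [18, 9, 10, 24, 4, 10, 5, 26, 31]. The pivot is placed at index 7. All elements to the left of the pivot are <= 26, and all elements to the right are > 26.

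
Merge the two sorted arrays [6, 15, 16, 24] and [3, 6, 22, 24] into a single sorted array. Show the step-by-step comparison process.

Merging process:

Compare 6 vs 3: take 3 from right. Merged: [3]
Compare 6 vs 6: take 6 from left. Merged: [3, 6]
Compare 15 vs 6: take 6 from right. Merged: [3, 6, 6]
Compare 15 vs 22: take 15 from left. Merged: [3, 6, 6, 15]
Compare 16 vs 22: take 16 from left. Merged: [3, 6, 6, 15, 16]
Compare 24 vs 22: take 22 from right. Merged: [3, 6, 6, 15, 16, 22]
Compare 24 vs 24: take 24 from left. Merged: [3, 6, 6, 15, 16, 22, 24]
Append remaining from right: [24]. Merged: [3, 6, 6, 15, 16, 22, 24, 24]

Final merged array: [3, 6, 6, 15, 16, 22, 24, 24]
Total comparisons: 7

The merged array is [3, 6, 6, 15, 16, 22, 24, 24], requiring 7 comparisons. The merge step runs in O(n) time where n is the total number of elements.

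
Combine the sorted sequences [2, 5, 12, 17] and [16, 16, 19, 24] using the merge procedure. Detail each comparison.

Merging process:

Compare 2 vs 16: take 2 from left. Merged: [2]
Compare 5 vs 16: take 5 from left. Merged: [2, 5]
Compare 12 vs 16: take 12 from left. Merged: [2, 5, 12]
Compare 17 vs 16: take 16 from right. Merged: [2, 5, 12, 16]
Compare 17 vs 16: take 16 from right. Merged: [2, 5, 12, 16, 16]
Compare 17 vs 19: take 17 from left. Merged: [2, 5, 12, 16, 16, 17]
Append remaining from right: [19, 24]. Merged: [2, 5, 12, 16, 16, 17, 19, 24]

Final merged array: [2, 5, 12, 16, 16, 17, 19, 24]
Total comparisons: 6

The merged array is [2, 5, 12, 16, 16, 17, 19, 24], requiring 6 comparisons. The merge step runs in O(n) time where n is the total number of elements.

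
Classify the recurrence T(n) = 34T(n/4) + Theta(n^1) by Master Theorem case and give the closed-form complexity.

Master Theorem for T(n) = 34T(n/4) + O(n^1):

a = 34, b = 4, c = 1
log_b(a) = log_4(34) = 2.5437

Case 1: c = 1 < log_4(34) = 2.5437
T(n) = O(n^(log_4 34))

For T(n) = 34T(n/4) + O(n^1): log_4(34) = 2.5437. This is Case 1 of the Master Theorem (c < log_b(a), work dominated by leaves), giving O(n^(log_4 34)).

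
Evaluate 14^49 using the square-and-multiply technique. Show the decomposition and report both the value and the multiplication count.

Computing 14^49 by squaring (build up from 14^1; each line after the first costs one multiplication):

14^1 = 14
14^2 = (14^1)^2 = 14^2 = 196
14^3 = 14 * 14^2 = 14 * 196 = 2744
14^6 = (14^3)^2 = 2744^2 = 7529536
14^12 = (14^6)^2 = 7529536^2 = 56693912375296
14^24 = (14^12)^2 = 56693912375296^2 = 3214199700417740936751087616
14^48 = (14^24)^2 = 3214199700417740936751087616^2 = 10331079714165495587340637070279506584015829758908563456
14^49 = 14 * 14^48 = 14 * 10331079714165495587340637070279506584015829758908563456 = 144635115998316938222768918983913092176221616624719888384

Result: 144635115998316938222768918983913092176221616624719888384
Multiplications needed: 7 (7 lines after 14^1)

14^49 = 144635115998316938222768918983913092176221616624719888384. Using exponentiation by squaring, this requires 7 multiplications. The key idea: if the exponent is even, square the half-power; if odd, multiply by the base once.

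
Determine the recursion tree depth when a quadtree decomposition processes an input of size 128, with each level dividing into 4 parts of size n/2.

For divide and conquer with division factor 2:

Problem sizes at each level:
Level 0: 128
Level 1: 64
Level 2: 32
Level 3: 16
Level 4: 8
Level 5: 4
Level 6: 2
Level 7: 1

The root is level 0 and the size-1 base case is level 7 (the tree spans levels 0 through 7, i.e. 8 levels counting the root), so the depth is the number of divisions: log_2(128) = 7

The recursion tree depth is log_2(128) = 7. At each level, the problem size is divided by 2, so it takes 7 divisions to reduce to a base case of size 1. The algorithm makes 4 recursive calls at each level.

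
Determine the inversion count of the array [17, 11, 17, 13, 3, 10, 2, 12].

Finding inversions in [17, 11, 17, 13, 3, 10, 2, 12]:

(0, 1): arr[0]=17 > arr[1]=11
(0, 3): arr[0]=17 > arr[3]=13
(0, 4): arr[0]=17 > arr[4]=3
(0, 5): arr[0]=17 > arr[5]=10
(0, 6): arr[0]=17 > arr[6]=2
(0, 7): arr[0]=17 > arr[7]=12
(1, 4): arr[1]=11 > arr[4]=3
(1, 5): arr[1]=11 > arr[5]=10
(1, 6): arr[1]=11 > arr[6]=2
(2, 3): arr[2]=17 > arr[3]=13
(2, 4): arr[2]=17 > arr[4]=3
(2, 5): arr[2]=17 > arr[5]=10
(2, 6): arr[2]=17 > arr[6]=2
(2, 7): arr[2]=17 > arr[7]=12
(3, 4): arr[3]=13 > arr[4]=3
(3, 5): arr[3]=13 > arr[5]=10
(3, 6): arr[3]=13 > arr[6]=2
(3, 7): arr[3]=13 > arr[7]=12
(4, 6): arr[4]=3 > arr[6]=2
(5, 6): arr[5]=10 > arr[6]=2

Total inversions: 20

The array has 20 inversion(s): (0,1), (0,3), (0,4), (0,5), (0,6), (0,7), (1,4), (1,5), (1,6), (2,3), (2,4), (2,5), (2,6), (2,7), (3,4), (3,5), (3,6), (3,7), (4,6), (5,6). Each pair (i,j) satisfies i < j and arr[i] > arr[j].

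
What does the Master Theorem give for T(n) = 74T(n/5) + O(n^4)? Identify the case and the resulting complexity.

Master Theorem for T(n) = 74T(n/5) + O(n^4):

a = 74, b = 5, c = 4
log_b(a) = log_5(74) = 2.6743

Case 3: c = 4 > log_5(74) = 2.6743
T(n) = O(n^4) = O(n^4)

For T(n) = 74T(n/5) + O(n^4): log_5(74) = 2.6743. This is Case 3 of the Master Theorem (c > log_b(a), work dominated by root), giving O(n^4).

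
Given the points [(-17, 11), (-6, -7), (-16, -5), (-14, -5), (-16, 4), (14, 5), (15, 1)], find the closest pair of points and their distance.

Computing all pairwise distances among 7 points:

d((-17, 11), (-6, -7)) = 21.095
d((-17, 11), (-16, -5)) = 16.0312
d((-17, 11), (-14, -5)) = 16.2788
d((-17, 11), (-16, 4)) = 7.0711
d((-17, 11), (14, 5)) = 31.5753
d((-17, 11), (15, 1)) = 33.5261
d((-6, -7), (-16, -5)) = 10.198
d((-6, -7), (-14, -5)) = 8.2462
d((-6, -7), (-16, 4)) = 14.8661
d((-6, -7), (14, 5)) = 23.3238
d((-6, -7), (15, 1)) = 22.4722
d((-16, -5), (-14, -5)) = 2.0 <-- minimum
d((-16, -5), (-16, 4)) = 9.0
d((-16, -5), (14, 5)) = 31.6228
d((-16, -5), (15, 1)) = 31.5753
d((-14, -5), (-16, 4)) = 9.2195
d((-14, -5), (14, 5)) = 29.7321
d((-14, -5), (15, 1)) = 29.6142
d((-16, 4), (14, 5)) = 30.0167
d((-16, 4), (15, 1)) = 31.1448
d((14, 5), (15, 1)) = 4.1231

Closest pair: (-16, -5) and (-14, -5) with distance 2.0

The closest pair is (-16, -5) and (-14, -5) with Euclidean distance 2.0. For 7 points, brute-force pairwise comparison is shown above. For large n, the divide-and-conquer algorithm (sort by x, recurse on halves, check the dividing strip) achieves O(n log n).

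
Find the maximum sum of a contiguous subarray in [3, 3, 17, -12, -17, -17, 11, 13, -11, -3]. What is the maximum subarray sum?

Using Kadane's algorithm on [3, 3, 17, -12, -17, -17, 11, 13, -11, -3]:

Scanning through the array:
Position 1 (value 3): max_ending_here = 6, max_so_far = 6
Position 2 (value 17): max_ending_here = 23, max_so_far = 23
Position 3 (value -12): max_ending_here = 11, max_so_far = 23
Position 4 (value -17): max_ending_here = -6, max_so_far = 23
Position 5 (value -17): max_ending_here = -17, max_so_far = 23
Position 6 (value 11): max_ending_here = 11, max_so_far = 23
Position 7 (value 13): max_ending_here = 24, max_so_far = 24
Position 8 (value -11): max_ending_here = 13, max_so_far = 24
Position 9 (value -3): max_ending_here = 10, max_so_far = 24

Maximum subarray: [11, 13]
Maximum sum: 24

The maximum subarray is [11, 13] with sum 24. This subarray runs from index 6 to index 7.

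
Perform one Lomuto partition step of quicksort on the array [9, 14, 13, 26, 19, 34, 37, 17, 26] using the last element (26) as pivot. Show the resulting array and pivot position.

Lomuto partition with pivot = 26:

Initial array: [9, 14, 13, 26, 19, 34, 37, 17, 26]

arr[0]=9 <= 26: swap with position 0, array becomes [9, 14, 13, 26, 19, 34, 37, 17, 26]
arr[1]=14 <= 26: swap with position 1, array becomes [9, 14, 13, 26, 19, 34, 37, 17, 26]
arr[2]=13 <= 26: swap with position 2, array becomes [9, 14, 13, 26, 19, 34, 37, 17, 26]
arr[3]=26 <= 26: swap with position 3, array becomes [9, 14, 13, 26, 19, 34, 37, 17, 26]
arr[4]=19 <= 26: swap with position 4, array becomes [9, 14, 13, 26, 19, 34, 37, 17, 26]
arr[5]=34 > 26: no swap
arr[6]=37 > 26: no swap
arr[7]=17 <= 26: swap with position 5, array becomes [9, 14, 13, 26, 19, 17, 37, 34, 26]

Place pivot at position 6: [9, 14, 13, 26, 19, 17, 26, 34, 37]
Pivot position: 6

After partitioning with pivot 26, the array becomes [9, 14, 13, 26, 19, 17, 26, 34, 37]. The pivot is placed at index 6. All elements to the left of the pivot are <= 26, and all elements to the right are > 26.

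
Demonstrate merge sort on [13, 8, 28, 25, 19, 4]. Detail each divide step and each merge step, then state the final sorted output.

Merge sort trace:

Split: [13, 8, 28, 25, 19, 4] -> [13, 8, 28] and [25, 19, 4]
  Split: [13, 8, 28] -> [13] and [8, 28]
    Split: [8, 28] -> [8] and [28]
    Merge: [8] + [28] -> [8, 28]
  Merge: [13] + [8, 28] -> [8, 13, 28]
  Split: [25, 19, 4] -> [25] and [19, 4]
    Split: [19, 4] -> [19] and [4]
    Merge: [19] + [4] -> [4, 19]
  Merge: [25] + [4, 19] -> [4, 19, 25]
Merge: [8, 13, 28] + [4, 19, 25] -> [4, 8, 13, 19, 25, 28]

Final sorted array: [4, 8, 13, 19, 25, 28]

The merge sort proceeds by recursively splitting the array and merging sorted halves.
After all merges, the sorted array is [4, 8, 13, 19, 25, 28].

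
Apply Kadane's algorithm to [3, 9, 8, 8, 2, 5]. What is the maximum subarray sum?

Using Kadane's algorithm on [3, 9, 8, 8, 2, 5]:

Scanning through the array:
Position 1 (value 9): max_ending_here = 12, max_so_far = 12
Position 2 (value 8): max_ending_here = 20, max_so_far = 20
Position 3 (value 8): max_ending_here = 28, max_so_far = 28
Position 4 (value 2): max_ending_here = 30, max_so_far = 30
Position 5 (value 5): max_ending_here = 35, max_so_far = 35

Maximum subarray: [3, 9, 8, 8, 2, 5]
Maximum sum: 35

The maximum subarray is [3, 9, 8, 8, 2, 5] with sum 35. This subarray runs from index 0 to index 5.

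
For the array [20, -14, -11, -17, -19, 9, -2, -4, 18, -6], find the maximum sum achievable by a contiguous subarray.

Using Kadane's algorithm on [20, -14, -11, -17, -19, 9, -2, -4, 18, -6]:

Scanning through the array:
Position 1 (value -14): max_ending_here = 6, max_so_far = 20
Position 2 (value -11): max_ending_here = -5, max_so_far = 20
Position 3 (value -17): max_ending_here = -17, max_so_far = 20
Position 4 (value -19): max_ending_here = -19, max_so_far = 20
Position 5 (value 9): max_ending_here = 9, max_so_far = 20
Position 6 (value -2): max_ending_here = 7, max_so_far = 20
Position 7 (value -4): max_ending_here = 3, max_so_far = 20
Position 8 (value 18): max_ending_here = 21, max_so_far = 21
Position 9 (value -6): max_ending_here = 15, max_so_far = 21

Maximum subarray: [9, -2, -4, 18]
Maximum sum: 21

The maximum subarray is [9, -2, -4, 18] with sum 21. This subarray runs from index 5 to index 8.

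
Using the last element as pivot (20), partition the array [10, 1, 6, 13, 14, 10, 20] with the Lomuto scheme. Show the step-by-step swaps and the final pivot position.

Lomuto partition with pivot = 20:

Initial array: [10, 1, 6, 13, 14, 10, 20]

arr[0]=10 <= 20: swap with position 0, array becomes [10, 1, 6, 13, 14, 10, 20]
arr[1]=1 <= 20: swap with position 1, array becomes [10, 1, 6, 13, 14, 10, 20]
arr[2]=6 <= 20: swap with position 2, array becomes [10, 1, 6, 13, 14, 10, 20]
arr[3]=13 <= 20: swap with position 3, array becomes [10, 1, 6, 13, 14, 10, 20]
arr[4]=14 <= 20: swap with position 4, array becomes [10, 1, 6, 13, 14, 10, 20]
arr[5]=10 <= 20: swap with position 5, array becomes [10, 1, 6, 13, 14, 10, 20]

Place pivot at position 6: [10, 1, 6, 13, 14, 10, 20]
Pivot position: 6

After partitioning with pivot 20, the array becomes [10, 1, 6, 13, 14, 10, 20]. The pivot is placed at index 6. All elements to the left of the pivot are <= 20, and all elements to the right are > 20.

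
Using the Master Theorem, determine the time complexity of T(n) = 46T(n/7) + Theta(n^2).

Master Theorem for T(n) = 46T(n/7) + O(n^2):

a = 46, b = 7, c = 2
log_b(a) = log_7(46) = 1.9675

Case 3: c = 2 > log_7(46) = 1.9675
T(n) = O(n^2) = O(n^2)

For T(n) = 46T(n/7) + O(n^2): log_7(46) = 1.9675. This is Case 3 of the Master Theorem (c > log_b(a), work dominated by root), giving O(n^2).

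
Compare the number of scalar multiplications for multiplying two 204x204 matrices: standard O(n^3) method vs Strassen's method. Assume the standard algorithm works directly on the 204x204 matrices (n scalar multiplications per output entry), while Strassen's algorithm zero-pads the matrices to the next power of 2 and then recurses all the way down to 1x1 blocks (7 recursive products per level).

Matrix multiplication for 204x204 matrices:

Strassen's algorithm requires power-of-2 dimensions. Pad 204x204 to 256x256 (next power of 2).

Standard algorithm: 204^3 = 8489664 multiplications
Strassen's algorithm: 7^(log2(256)) = 7^8 = 5764801 multiplications
Savings: 8489664 - 5764801 = 2724863 multiplications

Standard: 8489664 multiplications (204^3). Strassen: 5764801 multiplications (7^8, after padding to 256x256). Strassen reduces 8 recursive multiplications to 7 at each level.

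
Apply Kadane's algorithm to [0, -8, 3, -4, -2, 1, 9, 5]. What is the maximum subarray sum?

Using Kadane's algorithm on [0, -8, 3, -4, -2, 1, 9, 5]:

Scanning through the array:
Position 1 (value -8): max_ending_here = -8, max_so_far = 0
Position 2 (value 3): max_ending_here = 3, max_so_far = 3
Position 3 (value -4): max_ending_here = -1, max_so_far = 3
Position 4 (value -2): max_ending_here = -2, max_so_far = 3
Position 5 (value 1): max_ending_here = 1, max_so_far = 3
Position 6 (value 9): max_ending_here = 10, max_so_far = 10
Position 7 (value 5): max_ending_here = 15, max_so_far = 15

Maximum subarray: [1, 9, 5]
Maximum sum: 15

The maximum subarray is [1, 9, 5] with sum 15. This subarray runs from index 5 to index 7.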